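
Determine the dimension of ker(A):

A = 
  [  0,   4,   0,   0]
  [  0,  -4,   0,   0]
nullity(A) = 3

Row reduce:
R2 → R2 + (1)·R1
REF = 
  [  0,   4,   0,   0]
  [  0,   0,   0,   0]
Pivot columns: 2 → 1 pivot.
rank(A) = 1, so nullity(A) = 4 - 1 = 3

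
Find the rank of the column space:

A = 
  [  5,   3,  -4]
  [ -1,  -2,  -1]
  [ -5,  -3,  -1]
Row reduce:
R2 → R2 + (1/5)·R1
R3 → R3 + (1)·R1
REF = 
  [   5,    3,   -4]
  [   0, -7/5, -9/5]
  [   0,    0,   -5]
Pivot columns: 1, 2, 3 → 3 pivots.
dim(Col(A)) = number of pivot columns = 3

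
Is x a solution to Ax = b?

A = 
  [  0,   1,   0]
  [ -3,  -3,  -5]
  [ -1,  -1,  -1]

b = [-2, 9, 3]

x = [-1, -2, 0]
Yes

Ax = [-2, 9, 3] = b ✓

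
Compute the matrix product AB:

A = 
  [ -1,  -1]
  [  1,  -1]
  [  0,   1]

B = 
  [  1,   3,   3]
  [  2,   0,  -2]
AB = 
  [ -3,  -3,  -1]
  [ -1,   3,   5]
  [  2,   0,  -2]

A is 3×2 and B is 2×3, so AB is 3×3. Each entry is (row of A)·(column of B):
AB[1,1] = (-1)(1) + (-1)(2) = -3
AB[1,2] = (-1)(3) + (-1)(0) = -3
AB[1,3] = (-1)(3) + (-1)(-2) = -1
AB[2,1] = (1)(1) + (-1)(2) = -1
AB[2,2] = (1)(3) + (-1)(0) = 3
AB[2,3] = (1)(3) + (-1)(-2) = 5
AB[3,1] = (0)(1) + (1)(2) = 2
AB[3,2] = (0)(3) + (1)(0) = 0
AB[3,3] = (0)(3) + (1)(-2) = -2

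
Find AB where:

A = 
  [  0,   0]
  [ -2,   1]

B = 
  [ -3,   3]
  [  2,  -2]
A is 2×2 and B is 2×2, so AB is 2×2. Each entry is (row of A)·(column of B):
AB[1,1] = (0)(-3) + (0)(2) = 0
AB[1,2] = (0)(3) + (0)(-2) = 0
AB[2,1] = (-2)(-3) + (1)(2) = 8
AB[2,2] = (-2)(3) + (1)(-2) = -8

AB = 
  [  0,   0]
  [  8,  -8]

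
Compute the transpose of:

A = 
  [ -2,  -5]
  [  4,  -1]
Aᵀ = 
  [ -2,   4]
  [ -5,  -1]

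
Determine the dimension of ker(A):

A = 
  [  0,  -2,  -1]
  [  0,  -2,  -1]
nullity(A) = 2

Row reduce:
R2 → R2 - (1)·R1
REF = 
  [  0,  -2,  -1]
  [  0,   0,   0]
Pivot columns: 2 → 1 pivot.
rank(A) = 1, so nullity(A) = 3 - 1 = 2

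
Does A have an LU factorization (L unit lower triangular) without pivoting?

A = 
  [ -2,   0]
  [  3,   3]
Yes.
A[1,1] = -2 ≠ 0, so Gaussian elimination proceeds without a row swap: multiplier ℓ₂₁ = (3)/(-2) = -3/2, and U[2,2] = 3 - (-3/2)(0) = 3.
L = 
  [   1,    0]
  [-3/2,    1]
U = 
  [ -2,   0]
  [  0,   3]
Check row 2 of LU: [(-3/2)(-2), (-3/2)(0) + 3] = [3, 3] = row 2 of A ✓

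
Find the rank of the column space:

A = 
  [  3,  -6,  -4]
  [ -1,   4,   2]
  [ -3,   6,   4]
dim(Col(A)) = 2

Row reduce:
R2 → R2 + (1/3)·R1
R3 → R3 + (1)·R1
REF = 
  [  3,  -6,  -4]
  [  0,   2, 2/3]
  [  0,   0,   0]
Pivot columns: 1, 2 → 2 pivots.
dim(Col(A)) = number of pivot columns = 2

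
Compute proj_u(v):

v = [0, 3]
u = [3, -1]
proj_u(v) = [-9/10, 3/10]

v·u = (0)(3) + (3)(-1) = -3
u·u = (3)² + (-1)² = 10
proj_u(v) = (v·u / u·u) × u = (-3/10) × u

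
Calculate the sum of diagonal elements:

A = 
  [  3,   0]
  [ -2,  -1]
2

tr(A) = 3 + -1 = 2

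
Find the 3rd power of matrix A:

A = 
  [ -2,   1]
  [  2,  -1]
A² = A·A:
A²[1,1] = (-2)(-2) + (1)(2) = 6
A²[1,2] = (-2)(1) + (1)(-1) = -3
A²[2,1] = (2)(-2) + (-1)(2) = -6
A²[2,2] = (2)(1) + (-1)(-1) = 3
A² = 
  [  6,  -3]
  [ -6,   3]

A^3 = A^2·A:
A^3[1,1] = (6)(-2) + (-3)(2) = -18
A^3[1,2] = (6)(1) + (-3)(-1) = 9
A^3[2,1] = (-6)(-2) + (3)(2) = 18
A^3[2,2] = (-6)(1) + (3)(-1) = -9
A^3 = 
  [-18,   9]
  [ 18,  -9]

Therefore
A^3 = 
  [-18,   9]
  [ 18,  -9]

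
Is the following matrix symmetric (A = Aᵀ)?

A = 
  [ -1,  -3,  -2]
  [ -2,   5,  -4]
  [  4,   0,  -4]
No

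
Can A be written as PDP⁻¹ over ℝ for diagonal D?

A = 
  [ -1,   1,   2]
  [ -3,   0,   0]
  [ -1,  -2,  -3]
No

Characteristic polynomial: det(λI - A) = λ³ + 4λ² + 8λ - 3
By the rational root theorem any rational root is an integer dividing 3; none of those is a root, so p(λ) has no rational roots and hence (being an irreducible cubic) no repeated roots.
Discriminant of the cubic: Δ = -2227
Δ < 0 ⇒ one real eigenvalue and a complex-conjugate pair: λ ≈ -2.16 + 2.172i, -2.16 - 2.172i, 0.3198
Has complex eigenvalues (not diagonalizable over ℝ).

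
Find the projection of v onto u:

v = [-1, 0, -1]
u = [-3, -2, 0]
proj_u(v) = [-9/13, -6/13, 0]

v·u = (-1)(-3) + (0)(-2) + (-1)(0) = 3
u·u = (-3)² + (-2)² + (0)² = 13
proj_u(v) = (v·u / u·u) × u = (3/13) × u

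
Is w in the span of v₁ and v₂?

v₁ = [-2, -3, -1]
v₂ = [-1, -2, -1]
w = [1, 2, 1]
Yes

Form the augmented matrix and row-reduce:
[v₁|v₂|w] = 
  [ -2,  -1,   1]
  [ -3,  -2,   2]
  [ -1,  -1,   1]
R2 → R2 - (3/2)·R1
R3 → R3 - (1/2)·R1
R3 → R3 - (1)·R2
REF = 
  [  -2,   -1,    1]
  [   0, -1/2,  1/2]
  [   0,    0,    0]

No row of the form [0 0 | nonzero], so the system is consistent. Back-substitution gives c₁ = 0, c₂ = -1: w = (0)·v₁ + (-1)·v₂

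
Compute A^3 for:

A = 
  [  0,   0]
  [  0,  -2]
A² = A·A:
A²[1,1] = (0)(0) + (0)(0) = 0
A²[1,2] = (0)(0) + (0)(-2) = 0
A²[2,1] = (0)(0) + (-2)(0) = 0
A²[2,2] = (0)(0) + (-2)(-2) = 4
A² = 
  [  0,   0]
  [  0,   4]

A^3 = A^2·A:
A^3[1,1] = (0)(0) + (0)(0) = 0
A^3[1,2] = (0)(0) + (0)(-2) = 0
A^3[2,1] = (0)(0) + (4)(0) = 0
A^3[2,2] = (0)(0) + (4)(-2) = -8
A^3 = 
  [  0,   0]
  [  0,  -8]

Therefore
A^3 = 
  [  0,   0]
  [  0,  -8]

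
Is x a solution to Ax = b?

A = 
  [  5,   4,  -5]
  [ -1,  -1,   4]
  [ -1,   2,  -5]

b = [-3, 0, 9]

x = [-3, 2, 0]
No

Ax = [-7, 1, 7] ≠ b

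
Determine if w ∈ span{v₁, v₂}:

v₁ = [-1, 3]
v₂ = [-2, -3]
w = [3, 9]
Yes

Form the augmented matrix and row-reduce:
[v₁|v₂|w] = 
  [ -1,  -2,   3]
  [  3,  -3,   9]
R2 → R2 + (3)·R1
REF = 
  [ -1,  -2,   3]
  [  0,  -9,  18]

No row of the form [0 0 | nonzero], so the system is consistent. Back-substitution gives c₁ = 1, c₂ = -2: w = (1)·v₁ + (-2)·v₂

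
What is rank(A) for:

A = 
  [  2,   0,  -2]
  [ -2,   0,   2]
Row reduce:
R2 → R2 + (1)·R1
REF = 
  [  2,   0,  -2]
  [  0,   0,   0]
Pivot columns: 1 → 1 pivot.

rank(A) = 1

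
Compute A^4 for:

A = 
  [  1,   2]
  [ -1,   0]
A² = A·A:
A²[1,1] = (1)(1) + (2)(-1) = -1
A²[1,2] = (1)(2) + (2)(0) = 2
A²[2,1] = (-1)(1) + (0)(-1) = -1
A²[2,2] = (-1)(2) + (0)(0) = -2
A² = 
  [ -1,   2]
  [ -1,  -2]

A^3 = A^2·A:
A^3[1,1] = (-1)(1) + (2)(-1) = -3
A^3[1,2] = (-1)(2) + (2)(0) = -2
A^3[2,1] = (-1)(1) + (-2)(-1) = 1
A^3[2,2] = (-1)(2) + (-2)(0) = -2
A^3 = 
  [ -3,  -2]
  [  1,  -2]

A^4 = A^3·A:
A^4[1,1] = (-3)(1) + (-2)(-1) = -1
A^4[1,2] = (-3)(2) + (-2)(0) = -6
A^4[2,1] = (1)(1) + (-2)(-1) = 3
A^4[2,2] = (1)(2) + (-2)(0) = 2
A^4 = 
  [ -1,  -6]
  [  3,   2]

Therefore
A^4 = 
  [ -1,  -6]
  [  3,   2]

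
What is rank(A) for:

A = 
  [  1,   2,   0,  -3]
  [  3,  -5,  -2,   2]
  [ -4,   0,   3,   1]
Row reduce:
R2 → R2 - (3)·R1
R3 → R3 + (4)·R1
R3 → R3 + (8/11)·R2
REF = 
  [    1,     2,     0,    -3]
  [    0,   -11,    -2,    11]
  [    0,     0, 17/11,    -3]
Pivot columns: 1, 2, 3 → 3 pivots.

rank(A) = 3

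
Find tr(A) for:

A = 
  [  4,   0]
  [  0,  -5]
-1

tr(A) = 4 + -5 = -1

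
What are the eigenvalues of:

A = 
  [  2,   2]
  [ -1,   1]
λ = (3 + i√7)/2, (3 - i√7)/2  (≈ 1.5 + 1.323i, 1.5 - 1.323i)

tr(A) = 3, det(A) = 4
Characteristic polynomial: λ² - tr(A)λ + det(A) = λ² - 3λ + 4
λ² - 3λ + 4 = 0  ⇒  λ = (3 ± √((-3)² - 4·(4)))/2 = (3 ± √(-7))/2
  = (3 + i√7)/2,  (3 - i√7)/2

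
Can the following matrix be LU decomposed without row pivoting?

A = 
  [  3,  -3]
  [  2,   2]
Yes.
A[1,1] = 3 ≠ 0, so Gaussian elimination proceeds without a row swap: multiplier ℓ₂₁ = (2)/(3) = 2/3, and U[2,2] = 2 - (2/3)(-3) = 4.
L = 
  [  1,   0]
  [2/3,   1]
U = 
  [  3,  -3]
  [  0,   4]
Check row 2 of LU: [(2/3)(3), (2/3)(-3) + 4] = [2, 2] = row 2 of A ✓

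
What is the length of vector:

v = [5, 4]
6.403

||v||₂ = √((5)² + (4)²) = √41 = 6.403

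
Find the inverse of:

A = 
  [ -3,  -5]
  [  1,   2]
det(A) = (-3)(2) - (-5)(1) = -1
For a 2×2 matrix, A⁻¹ = (1/det(A)) · [[d, -b], [-c, a]]
    = (-1) · [[2, 5], [-1, -3]]

A⁻¹ = 
  [ -2,  -5]
  [  1,   3]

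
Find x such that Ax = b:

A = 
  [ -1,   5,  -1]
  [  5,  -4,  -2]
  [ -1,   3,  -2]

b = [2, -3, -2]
Row reduce the augmented matrix [A|b]:
R2 → R2 + (5)·R1
R3 → R3 - (1)·R1
R3 → R3 + (2/21)·R2
REF = 
  [   -1,     5,    -1,     2]
  [    0,    21,    -7,     7]
  [    0,     0,  -5/3, -10/3]

Back-substitution:
x₃ = (-10/3) / (-5/3) = 2
x₂ = (7 - (-7)(2)) / 21 = 1
x₁ = (2 - (5)(1) - (-1)(2)) / (-1) = 1

x = [1, 1, 2]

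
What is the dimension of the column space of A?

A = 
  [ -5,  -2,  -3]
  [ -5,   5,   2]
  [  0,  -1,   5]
Row reduce:
R2 → R2 - (1)·R1
R3 → R3 + (1/7)·R2
REF = 
  [  -5,   -2,   -3]
  [   0,    7,    5]
  [   0,    0, 40/7]
Pivot columns: 1, 2, 3 → 3 pivots.
dim(Col(A)) = number of pivot columns = 3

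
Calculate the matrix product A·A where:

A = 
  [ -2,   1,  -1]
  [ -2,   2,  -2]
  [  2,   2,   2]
A² = A·A:
A²[1,1] = (-2)(-2) + (1)(-2) + (-1)(2) = 0
A²[1,2] = (-2)(1) + (1)(2) + (-1)(2) = -2
A²[1,3] = (-2)(-1) + (1)(-2) + (-1)(2) = -2
A²[2,1] = (-2)(-2) + (2)(-2) + (-2)(2) = -4
A²[2,2] = (-2)(1) + (2)(2) + (-2)(2) = -2
A²[2,3] = (-2)(-1) + (2)(-2) + (-2)(2) = -6
A²[3,1] = (2)(-2) + (2)(-2) + (2)(2) = -4
A²[3,2] = (2)(1) + (2)(2) + (2)(2) = 10
A²[3,3] = (2)(-1) + (2)(-2) + (2)(2) = -2
A² = 
  [  0,  -2,  -2]
  [ -4,  -2,  -6]
  [ -4,  10,  -2]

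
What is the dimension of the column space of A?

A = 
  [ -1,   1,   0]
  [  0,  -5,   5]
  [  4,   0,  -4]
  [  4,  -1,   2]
dim(Col(A)) = 3

Row reduce:
R3 → R3 + (4)·R1
R4 → R4 + (4)·R1
R3 → R3 + (4/5)·R2
R4 → R4 + (3/5)·R2
Swap R3 ↔ R4
REF = 
  [ -1,   1,   0]
  [  0,  -5,   5]
  [  0,   0,   5]
  [  0,   0,   0]
Pivot columns: 1, 2, 3 → 3 pivots.
dim(Col(A)) = number of pivot columns = 3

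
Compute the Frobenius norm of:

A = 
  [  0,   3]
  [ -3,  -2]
||A||_F = 4.69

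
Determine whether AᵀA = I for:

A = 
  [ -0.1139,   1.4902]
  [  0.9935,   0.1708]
No

AᵀA = 
  [  1,   0]
  [  0,   2.2499]
≠ I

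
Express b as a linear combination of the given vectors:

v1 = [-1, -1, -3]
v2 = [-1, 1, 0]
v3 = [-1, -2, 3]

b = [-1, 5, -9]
c1 = 1, c2 = 2, c3 = -2

b = 1·v1 + 2·v2 + -2·v3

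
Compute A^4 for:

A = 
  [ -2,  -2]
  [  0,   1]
A^4 = 
  [ 16,  10]
  [  0,   1]

A² = A·A:
A²[1,1] = (-2)(-2) + (-2)(0) = 4
A²[1,2] = (-2)(-2) + (-2)(1) = 2
A²[2,1] = (0)(-2) + (1)(0) = 0
A²[2,2] = (0)(-2) + (1)(1) = 1
A² = 
  [  4,   2]
  [  0,   1]

A^3 = A^2·A:
A^3[1,1] = (4)(-2) + (2)(0) = -8
A^3[1,2] = (4)(-2) + (2)(1) = -6
A^3[2,1] = (0)(-2) + (1)(0) = 0
A^3[2,2] = (0)(-2) + (1)(1) = 1
A^3 = 
  [ -8,  -6]
  [  0,   1]

A^4 = A^3·A:
A^4[1,1] = (-8)(-2) + (-6)(0) = 16
A^4[1,2] = (-8)(-2) + (-6)(1) = 10
A^4[2,1] = (0)(-2) + (1)(0) = 0
A^4[2,2] = (0)(-2) + (1)(1) = 1
A^4 = 
  [ 16,  10]
  [  0,   1]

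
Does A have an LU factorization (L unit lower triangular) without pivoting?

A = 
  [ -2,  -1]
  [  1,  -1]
Yes.
A[1,1] = -2 ≠ 0, so Gaussian elimination proceeds without a row swap: multiplier ℓ₂₁ = (1)/(-2) = -1/2, and U[2,2] = -1 - (-1/2)(-1) = -3/2.
L = 
  [   1,    0]
  [-1/2,    1]
U = 
  [  -2,   -1]
  [   0, -3/2]
Check row 2 of LU: [(-1/2)(-2), (-1/2)(-1) + (-3/2)] = [1, -1] = row 2 of A ✓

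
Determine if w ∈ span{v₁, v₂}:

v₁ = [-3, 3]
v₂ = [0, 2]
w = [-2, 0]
Yes

Form the augmented matrix and row-reduce:
[v₁|v₂|w] = 
  [ -3,   0,  -2]
  [  3,   2,   0]
R2 → R2 + (1)·R1
REF = 
  [ -3,   0,  -2]
  [  0,   2,  -2]

No row of the form [0 0 | nonzero], so the system is consistent. Back-substitution gives c₁ = 2/3, c₂ = -1: w = (2/3)·v₁ + (-1)·v₂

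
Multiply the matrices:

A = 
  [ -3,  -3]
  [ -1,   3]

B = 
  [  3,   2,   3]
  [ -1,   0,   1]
AB = 
  [ -6,  -6, -12]
  [ -6,  -2,   0]

A is 2×2 and B is 2×3, so AB is 2×3. Each entry is (row of A)·(column of B):
AB[1,1] = (-3)(3) + (-3)(-1) = -6
AB[1,2] = (-3)(2) + (-3)(0) = -6
AB[1,3] = (-3)(3) + (-3)(1) = -12
AB[2,1] = (-1)(3) + (3)(-1) = -6
AB[2,2] = (-1)(2) + (3)(0) = -2
AB[2,3] = (-1)(3) + (3)(1) = 0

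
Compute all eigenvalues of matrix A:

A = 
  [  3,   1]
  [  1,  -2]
tr(A) = 1, det(A) = -7
Characteristic polynomial: λ² - tr(A)λ + det(A) = λ² - λ - 7
λ² - λ - 7 = 0  ⇒  λ = (1 ± √((-1)² - 4·(-7)))/2 = (1 ± √(29))/2
  = (1 + √29)/2,  (1 - √29)/2

λ = (1 + √29)/2, (1 - √29)/2  (≈ 3.193, -2.193)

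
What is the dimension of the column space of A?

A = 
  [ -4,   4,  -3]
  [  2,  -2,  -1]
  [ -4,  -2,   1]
dim(Col(A)) = 3

Row reduce:
R2 → R2 + (1/2)·R1
R3 → R3 - (1)·R1
Swap R2 ↔ R3
REF = 
  [  -4,    4,   -3]
  [   0,   -6,    4]
  [   0,    0, -5/2]
Pivot columns: 1, 2, 3 → 3 pivots.
dim(Col(A)) = number of pivot columns = 3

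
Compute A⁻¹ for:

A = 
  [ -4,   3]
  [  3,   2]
det(A) = (-4)(2) - (3)(3) = -17
For a 2×2 matrix, A⁻¹ = (1/det(A)) · [[d, -b], [-c, a]]
    = (-1/17) · [[2, -3], [-3, -4]]

A⁻¹ = 
  [-2/17,  3/17]
  [ 3/17,  4/17]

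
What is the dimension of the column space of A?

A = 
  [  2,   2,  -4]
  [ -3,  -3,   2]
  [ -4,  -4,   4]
dim(Col(A)) = 2

Row reduce:
R2 → R2 + (3/2)·R1
R3 → R3 + (2)·R1
R3 → R3 - (1)·R2
REF = 
  [  2,   2,  -4]
  [  0,   0,  -4]
  [  0,   0,   0]
Pivot columns: 1, 3 → 2 pivots.
dim(Col(A)) = number of pivot columns = 2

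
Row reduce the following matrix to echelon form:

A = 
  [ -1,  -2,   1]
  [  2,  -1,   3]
Row operations:
R2 → R2 + (2)·R1

Resulting echelon form:
REF = 
  [ -1,  -2,   1]
  [  0,  -5,   5]

Rank = 2 (number of non-zero pivot rows).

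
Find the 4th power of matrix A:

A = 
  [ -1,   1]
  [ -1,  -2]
A² = A·A:
A²[1,1] = (-1)(-1) + (1)(-1) = 0
A²[1,2] = (-1)(1) + (1)(-2) = -3
A²[2,1] = (-1)(-1) + (-2)(-1) = 3
A²[2,2] = (-1)(1) + (-2)(-2) = 3
A² = 
  [  0,  -3]
  [  3,   3]

A^3 = A^2·A:
A^3[1,1] = (0)(-1) + (-3)(-1) = 3
A^3[1,2] = (0)(1) + (-3)(-2) = 6
A^3[2,1] = (3)(-1) + (3)(-1) = -6
A^3[2,2] = (3)(1) + (3)(-2) = -3
A^3 = 
  [  3,   6]
  [ -6,  -3]

A^4 = A^3·A:
A^4[1,1] = (3)(-1) + (6)(-1) = -9
A^4[1,2] = (3)(1) + (6)(-2) = -9
A^4[2,1] = (-6)(-1) + (-3)(-1) = 9
A^4[2,2] = (-6)(1) + (-3)(-2) = 0
A^4 = 
  [ -9,  -9]
  [  9,   0]

Therefore
A^4 = 
  [ -9,  -9]
  [  9,   0]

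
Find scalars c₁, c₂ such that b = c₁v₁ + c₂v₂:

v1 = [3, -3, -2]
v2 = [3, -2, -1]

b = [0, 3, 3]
c1 = -3, c2 = 3

b = -3·v1 + 3·v2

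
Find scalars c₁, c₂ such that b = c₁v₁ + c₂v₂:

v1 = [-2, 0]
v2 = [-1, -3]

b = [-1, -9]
c1 = -1, c2 = 3

b = -1·v1 + 3·v2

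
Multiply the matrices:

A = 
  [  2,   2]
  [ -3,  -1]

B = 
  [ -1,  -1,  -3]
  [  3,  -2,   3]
AB = 
  [  4,  -6,   0]
  [  0,   5,   6]

A is 2×2 and B is 2×3, so AB is 2×3. Each entry is (row of A)·(column of B):
AB[1,1] = (2)(-1) + (2)(3) = 4
AB[1,2] = (2)(-1) + (2)(-2) = -6
AB[1,3] = (2)(-3) + (2)(3) = 0
AB[2,1] = (-3)(-1) + (-1)(3) = 0
AB[2,2] = (-3)(-1) + (-1)(-2) = 5
AB[2,3] = (-3)(-3) + (-1)(3) = 6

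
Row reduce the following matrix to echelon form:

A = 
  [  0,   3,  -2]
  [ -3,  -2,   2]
Row operations:
Swap R1 ↔ R2

Resulting echelon form:
REF = 
  [ -3,  -2,   2]
  [  0,   3,  -2]

Rank = 2 (number of non-zero pivot rows).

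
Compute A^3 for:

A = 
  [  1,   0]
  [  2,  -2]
A² = A·A:
A²[1,1] = (1)(1) + (0)(2) = 1
A²[1,2] = (1)(0) + (0)(-2) = 0
A²[2,1] = (2)(1) + (-2)(2) = -2
A²[2,2] = (2)(0) + (-2)(-2) = 4
A² = 
  [  1,   0]
  [ -2,   4]

A^3 = A^2·A:
A^3[1,1] = (1)(1) + (0)(2) = 1
A^3[1,2] = (1)(0) + (0)(-2) = 0
A^3[2,1] = (-2)(1) + (4)(2) = 6
A^3[2,2] = (-2)(0) + (4)(-2) = -8
A^3 = 
  [  1,   0]
  [  6,  -8]

Therefore
A^3 = 
  [  1,   0]
  [  6,  -8]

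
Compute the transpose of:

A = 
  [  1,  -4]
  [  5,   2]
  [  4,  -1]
Aᵀ = 
  [  1,   5,   4]
  [ -4,   2,  -1]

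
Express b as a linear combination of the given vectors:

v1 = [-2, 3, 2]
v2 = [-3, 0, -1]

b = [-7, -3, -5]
c1 = -1, c2 = 3

b = -1·v1 + 3·v2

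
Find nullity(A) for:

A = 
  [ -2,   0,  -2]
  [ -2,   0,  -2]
nullity(A) = 2

Row reduce:
R2 → R2 - (1)·R1
REF = 
  [ -2,   0,  -2]
  [  0,   0,   0]
Pivot columns: 1 → 1 pivot.
rank(A) = 1, so nullity(A) = 3 - 1 = 2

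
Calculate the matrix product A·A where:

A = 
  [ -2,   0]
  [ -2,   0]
A² = A·A:
A²[1,1] = (-2)(-2) + (0)(-2) = 4
A²[1,2] = (-2)(0) + (0)(0) = 0
A²[2,1] = (-2)(-2) + (0)(-2) = 4
A²[2,2] = (-2)(0) + (0)(0) = 0
A² = 
  [  4,   0]
  [  4,   0]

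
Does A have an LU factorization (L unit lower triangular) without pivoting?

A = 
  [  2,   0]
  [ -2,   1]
Yes.
A[1,1] = 2 ≠ 0, so Gaussian elimination proceeds without a row swap: multiplier ℓ₂₁ = (-2)/(2) = -1, and U[2,2] = 1 - (-1)(0) = 1.
L = 
  [  1,   0]
  [ -1,   1]
U = 
  [  2,   0]
  [  0,   1]
Check row 2 of LU: [(-1)(2), (-1)(0) + 1] = [-2, 1] = row 2 of A ✓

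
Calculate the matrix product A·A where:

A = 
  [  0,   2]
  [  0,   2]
A² = A·A:
A²[1,1] = (0)(0) + (2)(0) = 0
A²[1,2] = (0)(2) + (2)(2) = 4
A²[2,1] = (0)(0) + (2)(0) = 0
A²[2,2] = (0)(2) + (2)(2) = 4
A² = 
  [  0,   4]
  [  0,   4]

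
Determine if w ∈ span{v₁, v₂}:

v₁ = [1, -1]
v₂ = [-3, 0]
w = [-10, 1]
Yes

Form the augmented matrix and row-reduce:
[v₁|v₂|w] = 
  [  1,  -3, -10]
  [ -1,   0,   1]
R2 → R2 + (1)·R1
REF = 
  [  1,  -3, -10]
  [  0,  -3,  -9]

No row of the form [0 0 | nonzero], so the system is consistent. Back-substitution gives c₁ = -1, c₂ = 3: w = (-1)·v₁ + (3)·v₂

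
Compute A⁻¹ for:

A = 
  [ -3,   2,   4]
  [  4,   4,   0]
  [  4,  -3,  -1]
det(A) = (-3)·((4)(-1) - (0)(-3)) - (2)·((4)(-1) - (0)(4)) + (4)·((4)(-3) - (4)(4))
  = (-3)(-4) - (2)(-4) + (4)(-28)
  = -92
det(A) = -92 ≠ 0, so A is invertible.

Cofactors Cᵢⱼ = (-1)ⁱ⁺ʲ·Mᵢⱼ:
C = 
  [ -4,   4, -28]
  [-10, -13,  -1]
  [-16,  16, -20]

adj(A) = Cᵀ:
adj(A) = 
  [ -4, -10, -16]
  [  4, -13,  16]
  [-28,  -1, -20]

A⁻¹ = (-1/92) · adj(A):
A⁻¹ = 
  [ 1/23,  5/46,  4/23]
  [-1/23, 13/92, -4/23]
  [ 7/23,  1/92,  5/23]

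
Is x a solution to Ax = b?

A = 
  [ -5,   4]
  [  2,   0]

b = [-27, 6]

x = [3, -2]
No

Ax = [-23, 6] ≠ b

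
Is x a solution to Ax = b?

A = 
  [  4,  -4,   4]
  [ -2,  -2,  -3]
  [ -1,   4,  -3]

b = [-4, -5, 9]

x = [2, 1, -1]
No

Ax = [0, -3, 5] ≠ b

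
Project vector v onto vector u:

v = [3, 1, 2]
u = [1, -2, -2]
v·u = (3)(1) + (1)(-2) + (2)(-2) = -3
u·u = (1)² + (-2)² + (-2)² = 9
proj_u(v) = (v·u / u·u) × u = (-3/9) × u = (-1/3) × u

proj_u(v) = [-1/3, 2/3, 2/3]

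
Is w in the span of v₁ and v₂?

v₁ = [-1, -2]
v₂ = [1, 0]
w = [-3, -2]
Yes

Form the augmented matrix and row-reduce:
[v₁|v₂|w] = 
  [ -1,   1,  -3]
  [ -2,   0,  -2]
R2 → R2 - (2)·R1
REF = 
  [ -1,   1,  -3]
  [  0,  -2,   4]

No row of the form [0 0 | nonzero], so the system is consistent. Back-substitution gives c₁ = 1, c₂ = -2: w = (1)·v₁ + (-2)·v₂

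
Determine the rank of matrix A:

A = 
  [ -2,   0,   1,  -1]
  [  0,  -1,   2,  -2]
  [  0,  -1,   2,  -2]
Row reduce:
R3 → R3 - (1)·R2
REF = 
  [ -2,   0,   1,  -1]
  [  0,  -1,   2,  -2]
  [  0,   0,   0,   0]
Pivot columns: 1, 2 → 2 pivots.

rank(A) = 2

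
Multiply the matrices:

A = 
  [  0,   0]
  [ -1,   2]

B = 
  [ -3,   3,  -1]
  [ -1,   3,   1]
A is 2×2 and B is 2×3, so AB is 2×3. Each entry is (row of A)·(column of B):
AB[1,1] = (0)(-3) + (0)(-1) = 0
AB[1,2] = (0)(3) + (0)(3) = 0
AB[1,3] = (0)(-1) + (0)(1) = 0
AB[2,1] = (-1)(-3) + (2)(-1) = 1
AB[2,2] = (-1)(3) + (2)(3) = 3
AB[2,3] = (-1)(-1) + (2)(1) = 3

AB = 
  [  0,   0,   0]
  [  1,   3,   3]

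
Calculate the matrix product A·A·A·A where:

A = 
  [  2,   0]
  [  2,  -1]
A² = A·A:
A²[1,1] = (2)(2) + (0)(2) = 4
A²[1,2] = (2)(0) + (0)(-1) = 0
A²[2,1] = (2)(2) + (-1)(2) = 2
A²[2,2] = (2)(0) + (-1)(-1) = 1
A² = 
  [  4,   0]
  [  2,   1]

A^3 = A^2·A:
A^3[1,1] = (4)(2) + (0)(2) = 8
A^3[1,2] = (4)(0) + (0)(-1) = 0
A^3[2,1] = (2)(2) + (1)(2) = 6
A^3[2,2] = (2)(0) + (1)(-1) = -1
A^3 = 
  [  8,   0]
  [  6,  -1]

A^4 = A^3·A:
A^4[1,1] = (8)(2) + (0)(2) = 16
A^4[1,2] = (8)(0) + (0)(-1) = 0
A^4[2,1] = (6)(2) + (-1)(2) = 10
A^4[2,2] = (6)(0) + (-1)(-1) = 1
A^4 = 
  [ 16,   0]
  [ 10,   1]

Therefore
A^4 = 
  [ 16,   0]
  [ 10,   1]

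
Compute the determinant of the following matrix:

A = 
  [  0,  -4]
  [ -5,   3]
For a 2×2 matrix, det = ad - bc = (0)(3) - (-4)(-5) = -20

det(A) = -20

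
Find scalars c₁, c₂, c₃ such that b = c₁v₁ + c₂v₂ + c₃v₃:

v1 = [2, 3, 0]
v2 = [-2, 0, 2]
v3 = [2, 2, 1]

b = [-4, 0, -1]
c1 = 2, c2 = 1, c3 = -3

b = 2·v1 + 1·v2 + -3·v3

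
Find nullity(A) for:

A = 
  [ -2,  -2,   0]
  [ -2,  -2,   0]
nullity(A) = 2

Row reduce:
R2 → R2 - (1)·R1
REF = 
  [ -2,  -2,   0]
  [  0,   0,   0]
Pivot columns: 1 → 1 pivot.
rank(A) = 1, so nullity(A) = 3 - 1 = 2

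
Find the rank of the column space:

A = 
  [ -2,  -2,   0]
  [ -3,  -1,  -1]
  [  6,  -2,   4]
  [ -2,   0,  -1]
Row reduce:
R2 → R2 - (3/2)·R1
R3 → R3 + (3)·R1
R4 → R4 - (1)·R1
R3 → R3 + (4)·R2
R4 → R4 - (1)·R2
REF = 
  [ -2,  -2,   0]
  [  0,   2,  -1]
  [  0,   0,   0]
  [  0,   0,   0]
Pivot columns: 1, 2 → 2 pivots.
dim(Col(A)) = number of pivot columns = 2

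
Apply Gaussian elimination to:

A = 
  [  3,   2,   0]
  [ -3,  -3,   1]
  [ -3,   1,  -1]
Row operations:
R2 → R2 + (1)·R1
R3 → R3 + (1)·R1
R3 → R3 + (3)·R2

Resulting echelon form:
REF = 
  [  3,   2,   0]
  [  0,  -1,   1]
  [  0,   0,   2]

Rank = 3 (number of non-zero pivot rows).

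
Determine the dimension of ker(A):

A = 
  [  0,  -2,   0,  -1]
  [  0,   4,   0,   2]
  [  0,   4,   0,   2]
nullity(A) = 3

Row reduce:
R2 → R2 + (2)·R1
R3 → R3 + (2)·R1
REF = 
  [  0,  -2,   0,  -1]
  [  0,   0,   0,   0]
  [  0,   0,   0,   0]
Pivot columns: 2 → 1 pivot.
rank(A) = 1, so nullity(A) = 4 - 1 = 3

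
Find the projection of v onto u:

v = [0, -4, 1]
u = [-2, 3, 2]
proj_u(v) = [20/17, -30/17, -20/17]

v·u = (0)(-2) + (-4)(3) + (1)(2) = -10
u·u = (-2)² + (3)² + (2)² = 17
proj_u(v) = (v·u / u·u) × u = (-10/17) × u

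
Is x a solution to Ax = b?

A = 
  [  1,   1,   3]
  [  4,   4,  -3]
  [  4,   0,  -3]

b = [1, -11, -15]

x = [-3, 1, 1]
Yes

Ax = [1, -11, -15] = b ✓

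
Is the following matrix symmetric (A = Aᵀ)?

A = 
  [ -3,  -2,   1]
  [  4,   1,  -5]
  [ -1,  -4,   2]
No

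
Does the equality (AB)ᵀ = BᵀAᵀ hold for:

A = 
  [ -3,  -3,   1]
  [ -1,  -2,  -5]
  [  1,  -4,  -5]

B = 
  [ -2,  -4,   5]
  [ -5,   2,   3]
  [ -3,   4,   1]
Yes

(AB)ᵀ = 
  [ 18,  27,  33]
  [ 10, -20, -32]
  [-23, -16, -12]

BᵀAᵀ = 
  [ 18,  27,  33]
  [ 10, -20, -32]
  [-23, -16, -12]

Both sides are equal — this is the standard identity (AB)ᵀ = BᵀAᵀ, which holds for all A, B.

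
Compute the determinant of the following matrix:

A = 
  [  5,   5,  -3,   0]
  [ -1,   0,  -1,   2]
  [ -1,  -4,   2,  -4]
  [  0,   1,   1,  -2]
Cofactor expansion along row 1: det(A) = a₁₁M₁₁ - a₁₂M₁₂ + a₁₃M₁₃ - a₁₄M₁₄

M₁₁ = det[[0, -1, 2]; [-4, 2, -4]; [1, 1, -2]]
  = (0)·((2)(-2) - (-4)(1)) - (-1)·((-4)(-2) - (-4)(1)) + (2)·((-4)(1) - (2)(1))
  = (0)(0) - (-1)(12) + (2)(-6)
  = 0
M₁₂ = det[[-1, -1, 2]; [-1, 2, -4]; [0, 1, -2]]
  = (-1)·((2)(-2) - (-4)(1)) - (-1)·((-1)(-2) - (-4)(0)) + (2)·((-1)(1) - (2)(0))
  = (-1)(0) - (-1)(2) + (2)(-1)
  = 0
M₁₃ = det[[-1, 0, 2]; [-1, -4, -4]; [0, 1, -2]]
  = (-1)·((-4)(-2) - (-4)(1)) - (0)·((-1)(-2) - (-4)(0)) + (2)·((-1)(1) - (-4)(0))
  = (-1)(12) - (0)(2) + (2)(-1)
  = -14
M₁₄ = det[[-1, 0, -1]; [-1, -4, 2]; [0, 1, 1]]
  = (-1)·((-4)(1) - (2)(1)) - (0)·((-1)(1) - (2)(0)) + (-1)·((-1)(1) - (-4)(0))
  = (-1)(-6) - (0)(-1) + (-1)(-1)
  = 7

det(A) = (5)(0) - (5)(0) + (-3)(-14) - (0)(7) = 42

det(A) = 42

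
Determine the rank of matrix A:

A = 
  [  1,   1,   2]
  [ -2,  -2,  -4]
Row reduce:
R2 → R2 + (2)·R1
REF = 
  [  1,   1,   2]
  [  0,   0,   0]
Pivot columns: 1 → 1 pivot.

rank(A) = 1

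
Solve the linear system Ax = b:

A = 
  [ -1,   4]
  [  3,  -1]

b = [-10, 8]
Row reduce the augmented matrix [A|b]:
R2 → R2 + (3)·R1
REF = 
  [ -1,   4, -10]
  [  0,  11, -22]

Back-substitution:
x₂ = (-22) / 11 = -2
x₁ = (-10 - (4)(-2)) / (-1) = 2

x = [2, -2]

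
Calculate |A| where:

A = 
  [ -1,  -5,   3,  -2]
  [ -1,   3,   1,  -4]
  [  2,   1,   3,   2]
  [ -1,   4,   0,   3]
-366

Cofactor expansion along row 1: det(A) = a₁₁M₁₁ - a₁₂M₁₂ + a₁₃M₁₃ - a₁₄M₁₄

M₁₁ = det[[3, 1, -4]; [1, 3, 2]; [4, 0, 3]]
  = (3)·((3)(3) - (2)(0)) - (1)·((1)(3) - (2)(4)) + (-4)·((1)(0) - (3)(4))
  = (3)(9) - (1)(-5) + (-4)(-12)
  = 80
M₁₂ = det[[-1, 1, -4]; [2, 3, 2]; [-1, 0, 3]]
  = (-1)·((3)(3) - (2)(0)) - (1)·((2)(3) - (2)(-1)) + (-4)·((2)(0) - (3)(-1))
  = (-1)(9) - (1)(8) + (-4)(3)
  = -29
M₁₃ = det[[-1, 3, -4]; [2, 1, 2]; [-1, 4, 3]]
  = (-1)·((1)(3) - (2)(4)) - (3)·((2)(3) - (2)(-1)) + (-4)·((2)(4) - (1)(-1))
  = (-1)(-5) - (3)(8) + (-4)(9)
  = -55
M₁₄ = det[[-1, 3, 1]; [2, 1, 3]; [-1, 4, 0]]
  = (-1)·((1)(0) - (3)(4)) - (3)·((2)(0) - (3)(-1)) + (1)·((2)(4) - (1)(-1))
  = (-1)(-12) - (3)(3) + (1)(9)
  = 12

det(A) = (-1)(80) - (-5)(-29) + (3)(-55) - (-2)(12) = -366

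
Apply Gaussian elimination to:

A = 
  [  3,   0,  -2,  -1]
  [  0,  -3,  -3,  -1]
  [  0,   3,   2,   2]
Row operations:
R3 → R3 + (1)·R2

Resulting echelon form:
REF = 
  [  3,   0,  -2,  -1]
  [  0,  -3,  -3,  -1]
  [  0,   0,  -1,   1]

Rank = 3 (number of non-zero pivot rows).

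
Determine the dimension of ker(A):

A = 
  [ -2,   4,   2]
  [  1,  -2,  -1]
nullity(A) = 2

Row reduce:
R2 → R2 + (1/2)·R1
REF = 
  [ -2,   4,   2]
  [  0,   0,   0]
Pivot columns: 1 → 1 pivot.
rank(A) = 1, so nullity(A) = 3 - 1 = 2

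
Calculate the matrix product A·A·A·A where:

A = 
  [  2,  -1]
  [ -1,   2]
A^4 = 
  [ 41, -40]
  [-40,  41]

A² = A·A:
A²[1,1] = (2)(2) + (-1)(-1) = 5
A²[1,2] = (2)(-1) + (-1)(2) = -4
A²[2,1] = (-1)(2) + (2)(-1) = -4
A²[2,2] = (-1)(-1) + (2)(2) = 5
A² = 
  [  5,  -4]
  [ -4,   5]

A^3 = A^2·A:
A^3[1,1] = (5)(2) + (-4)(-1) = 14
A^3[1,2] = (5)(-1) + (-4)(2) = -13
A^3[2,1] = (-4)(2) + (5)(-1) = -13
A^3[2,2] = (-4)(-1) + (5)(2) = 14
A^3 = 
  [ 14, -13]
  [-13,  14]

A^4 = A^3·A:
A^4[1,1] = (14)(2) + (-13)(-1) = 41
A^4[1,2] = (14)(-1) + (-13)(2) = -40
A^4[2,1] = (-13)(2) + (14)(-1) = -40
A^4[2,2] = (-13)(-1) + (14)(2) = 41
A^4 = 
  [ 41, -40]
  [-40,  41]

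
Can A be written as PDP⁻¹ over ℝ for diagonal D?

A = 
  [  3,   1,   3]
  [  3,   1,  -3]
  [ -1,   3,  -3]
No

Characteristic polynomial: det(λI - A) = λ³ - λ² - 60
By the rational root theorem any rational root is an integer dividing 60; none of those is a root, so p(λ) has no rational roots and hence (being an irreducible cubic) no repeated roots.
Discriminant of the cubic: Δ = -97440
Δ < 0 ⇒ one real eigenvalue and a complex-conjugate pair: λ ≈ 4.278, -1.639 + 3.367i, -1.639 - 3.367i
Has complex eigenvalues (not diagonalizable over ℝ).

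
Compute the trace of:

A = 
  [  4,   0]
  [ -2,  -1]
3

tr(A) = 4 + -1 = 3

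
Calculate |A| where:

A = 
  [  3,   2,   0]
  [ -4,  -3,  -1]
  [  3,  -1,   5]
-14

Cofactor expansion along row 1:
det(A) = (3)·((-3)(5) - (-1)(-1)) - (2)·((-4)(5) - (-1)(3)) + (0)·((-4)(-1) - (-3)(3))
  = (3)(-16) - (2)(-17) + (0)(13)
  = -14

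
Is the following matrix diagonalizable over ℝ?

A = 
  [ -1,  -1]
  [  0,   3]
Yes

tr(A) = 2, det(A) = -3
Characteristic polynomial: λ² - tr(A)λ + det(A) = λ² - 2λ - 3
λ² - 2λ - 3 = (λ + 1)(λ - 3)
Eigenvalues: 3, -1
λ=-1: alg. mult. = 1, geom. mult. = 2 - rank(A - (-1)I) = 2 - 1 = 1
λ=3: alg. mult. = 1, geom. mult. = 2 - rank(A - (3)I) = 2 - 1 = 1
Sum of geometric multiplicities equals n, so A has n independent eigenvectors.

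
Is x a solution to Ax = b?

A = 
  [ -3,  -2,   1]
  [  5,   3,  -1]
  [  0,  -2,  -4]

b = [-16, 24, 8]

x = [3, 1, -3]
No

Ax = [-14, 21, 10] ≠ b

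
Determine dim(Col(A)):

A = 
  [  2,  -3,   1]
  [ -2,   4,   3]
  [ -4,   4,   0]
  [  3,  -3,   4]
Row reduce:
R2 → R2 + (1)·R1
R3 → R3 + (2)·R1
R4 → R4 - (3/2)·R1
R3 → R3 + (2)·R2
R4 → R4 - (3/2)·R2
R4 → R4 + (7/20)·R3
REF = 
  [  2,  -3,   1]
  [  0,   1,   4]
  [  0,   0,  10]
  [  0,   0,   0]
Pivot columns: 1, 2, 3 → 3 pivots.
dim(Col(A)) = number of pivot columns = 3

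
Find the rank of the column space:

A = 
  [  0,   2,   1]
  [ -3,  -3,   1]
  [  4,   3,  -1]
Row reduce:
Swap R1 ↔ R2
R3 → R3 + (4/3)·R1
R3 → R3 + (1/2)·R2
REF = 
  [ -3,  -3,   1]
  [  0,   2,   1]
  [  0,   0, 5/6]
Pivot columns: 1, 2, 3 → 3 pivots.
dim(Col(A)) = number of pivot columns = 3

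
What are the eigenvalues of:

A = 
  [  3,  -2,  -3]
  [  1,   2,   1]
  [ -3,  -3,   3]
λ = 6, 1 + 2i, 1 - 2i  (≈ 6, 1 + 2i, 1 - 2i)

Characteristic polynomial: det(λI - A) = λ³ - 8λ² + 17λ - 30
Testing integer divisors of the constant term: p(6) = 0, so (λ - 6) is a factor:
p(λ) = (λ - 6)(λ² - 2λ + 5)
λ² - 2λ + 5 = 0  ⇒  λ = (2 ± √((-2)² - 4·(5)))/2 = (2 ± √(-16))/2
  = 1 + 2i,  1 - 2i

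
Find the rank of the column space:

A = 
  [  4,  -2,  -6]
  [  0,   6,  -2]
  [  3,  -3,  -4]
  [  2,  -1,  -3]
dim(Col(A)) = 2

Row reduce:
R3 → R3 - (3/4)·R1
R4 → R4 - (1/2)·R1
R3 → R3 + (1/4)·R2
REF = 
  [  4,  -2,  -6]
  [  0,   6,  -2]
  [  0,   0,   0]
  [  0,   0,   0]
Pivot columns: 1, 2 → 2 pivots.
dim(Col(A)) = number of pivot columns = 2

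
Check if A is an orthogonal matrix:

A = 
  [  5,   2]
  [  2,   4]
No

AᵀA = 
  [ 29,  18]
  [ 18,  20]
≠ I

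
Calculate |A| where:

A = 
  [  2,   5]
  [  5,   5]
-15

For a 2×2 matrix, det = ad - bc = (2)(5) - (5)(5) = -15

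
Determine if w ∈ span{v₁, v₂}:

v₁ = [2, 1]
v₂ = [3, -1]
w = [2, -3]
Yes

Form the augmented matrix and row-reduce:
[v₁|v₂|w] = 
  [  2,   3,   2]
  [  1,  -1,  -3]
R2 → R2 - (1/2)·R1
REF = 
  [   2,    3,    2]
  [   0, -5/2,   -4]

No row of the form [0 0 | nonzero], so the system is consistent. Back-substitution gives c₁ = -7/5, c₂ = 8/5: w = (-7/5)·v₁ + (8/5)·v₂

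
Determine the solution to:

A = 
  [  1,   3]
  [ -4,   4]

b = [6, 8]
x = [0, 2]

Row reduce the augmented matrix [A|b]:
R2 → R2 + (4)·R1
REF = 
  [  1,   3,   6]
  [  0,  16,  32]

Back-substitution:
x₂ = 32 / 16 = 2
x₁ = (6 - (3)(2)) / 1 = 0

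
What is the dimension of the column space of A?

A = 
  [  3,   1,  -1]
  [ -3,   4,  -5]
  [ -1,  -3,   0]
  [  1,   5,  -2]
Row reduce:
R2 → R2 + (1)·R1
R3 → R3 + (1/3)·R1
R4 → R4 - (1/3)·R1
R3 → R3 + (8/15)·R2
R4 → R4 - (14/15)·R2
R4 → R4 + (59/53)·R3
REF = 
  [     3,      1,     -1]
  [     0,      5,     -6]
  [     0,      0, -53/15]
  [     0,      0,      0]
Pivot columns: 1, 2, 3 → 3 pivots.
dim(Col(A)) = number of pivot columns = 3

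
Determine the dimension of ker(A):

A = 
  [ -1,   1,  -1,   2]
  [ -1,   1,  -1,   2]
nullity(A) = 3

Row reduce:
R2 → R2 - (1)·R1
REF = 
  [ -1,   1,  -1,   2]
  [  0,   0,   0,   0]
Pivot columns: 1 → 1 pivot.
rank(A) = 1, so nullity(A) = 4 - 1 = 3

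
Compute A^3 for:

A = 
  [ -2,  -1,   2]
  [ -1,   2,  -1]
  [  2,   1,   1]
A^3 = 
  [-22,  -6,  15]
  [-10,   5, -13]
  [ 13,   9,  -3]

A² = A·A:
A²[1,1] = (-2)(-2) + (-1)(-1) + (2)(2) = 9
A²[1,2] = (-2)(-1) + (-1)(2) + (2)(1) = 2
A²[1,3] = (-2)(2) + (-1)(-1) + (2)(1) = -1
A²[2,1] = (-1)(-2) + (2)(-1) + (-1)(2) = -2
A²[2,2] = (-1)(-1) + (2)(2) + (-1)(1) = 4
A²[2,3] = (-1)(2) + (2)(-1) + (-1)(1) = -5
A²[3,1] = (2)(-2) + (1)(-1) + (1)(2) = -3
A²[3,2] = (2)(-1) + (1)(2) + (1)(1) = 1
A²[3,3] = (2)(2) + (1)(-1) + (1)(1) = 4
A² = 
  [  9,   2,  -1]
  [ -2,   4,  -5]
  [ -3,   1,   4]

A^3 = A^2·A:
A^3[1,1] = (9)(-2) + (2)(-1) + (-1)(2) = -22
A^3[1,2] = (9)(-1) + (2)(2) + (-1)(1) = -6
A^3[1,3] = (9)(2) + (2)(-1) + (-1)(1) = 15
A^3[2,1] = (-2)(-2) + (4)(-1) + (-5)(2) = -10
A^3[2,2] = (-2)(-1) + (4)(2) + (-5)(1) = 5
A^3[2,3] = (-2)(2) + (4)(-1) + (-5)(1) = -13
A^3[3,1] = (-3)(-2) + (1)(-1) + (4)(2) = 13
A^3[3,2] = (-3)(-1) + (1)(2) + (4)(1) = 9
A^3[3,3] = (-3)(2) + (1)(-1) + (4)(1) = -3
A^3 = 
  [-22,  -6,  15]
  [-10,   5, -13]
  [ 13,   9,  -3]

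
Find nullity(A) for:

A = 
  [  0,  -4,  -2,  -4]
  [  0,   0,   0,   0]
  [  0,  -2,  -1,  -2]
nullity(A) = 3

Row reduce:
R3 → R3 - (1/2)·R1
REF = 
  [  0,  -4,  -2,  -4]
  [  0,   0,   0,   0]
  [  0,   0,   0,   0]
Pivot columns: 2 → 1 pivot.
rank(A) = 1, so nullity(A) = 4 - 1 = 3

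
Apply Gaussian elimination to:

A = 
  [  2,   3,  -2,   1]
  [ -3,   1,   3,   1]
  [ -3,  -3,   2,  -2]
Row operations:
R2 → R2 + (3/2)·R1
R3 → R3 + (3/2)·R1
R3 → R3 - (3/11)·R2

Resulting echelon form:
REF = 
  [     2,      3,     -2,      1]
  [     0,   11/2,      0,    5/2]
  [     0,      0,     -1, -13/11]

Rank = 3 (number of non-zero pivot rows).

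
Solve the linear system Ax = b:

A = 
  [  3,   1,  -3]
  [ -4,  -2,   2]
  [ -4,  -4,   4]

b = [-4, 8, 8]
x = [-2, -1, -1]

Row reduce the augmented matrix [A|b]:
R2 → R2 + (4/3)·R1
R3 → R3 + (4/3)·R1
R3 → R3 - (4)·R2
REF = 
  [   3,    1,   -3,   -4]
  [   0, -2/3,   -2,  8/3]
  [   0,    0,    8,   -8]

Back-substitution:
x₃ = (-8) / 8 = -1
x₂ = (8/3 - (-2)(-1)) / (-2/3) = -1
x₁ = (-4 - (1)(-1) - (-3)(-1)) / 3 = -2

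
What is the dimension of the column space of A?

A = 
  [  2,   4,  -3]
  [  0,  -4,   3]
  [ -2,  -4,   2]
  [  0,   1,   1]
dim(Col(A)) = 3

Row reduce:
R3 → R3 + (1)·R1
R4 → R4 + (1/4)·R2
R4 → R4 + (7/4)·R3
REF = 
  [  2,   4,  -3]
  [  0,  -4,   3]
  [  0,   0,  -1]
  [  0,   0,   0]
Pivot columns: 1, 2, 3 → 3 pivots.
dim(Col(A)) = number of pivot columns = 3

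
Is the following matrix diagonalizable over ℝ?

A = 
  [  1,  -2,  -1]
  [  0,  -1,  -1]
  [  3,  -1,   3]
Yes

Characteristic polynomial: det(λI - A) = λ³ - 3λ² + λ + 1
Testing integer divisors of the constant term: p(1) = 0, so (λ - 1) is a factor:
p(λ) = (λ - 1)(λ² - 2λ - 1)
λ² - 2λ - 1 = 0  ⇒  λ = (2 ± √((-2)² - 4·(-1)))/2 = (2 ± √(8))/2
  = 1 + √2,  1 - √2
Eigenvalues: 1, 1 + √2, 1 - √2  (≈ 1, 2.414, -0.4142)
The two irrational eigenvalues are distinct (simple), so each has alg. mult. = geom. mult. = 1.
λ=1: alg. mult. = 1, geom. mult. = 3 - rank(A - (1)I) = 3 - 2 = 1
Sum of geometric multiplicities equals n, so A has n independent eigenvectors.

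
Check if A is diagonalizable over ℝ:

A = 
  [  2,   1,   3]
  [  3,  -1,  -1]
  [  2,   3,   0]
No

Characteristic polynomial: det(λI - A) = λ³ - λ² - 8λ - 37
By the rational root theorem any rational root is an integer dividing 37; none of those is a root, so p(λ) has no rational roots and hence (being an irreducible cubic) no repeated roots.
Discriminant of the cubic: Δ = -40327
Δ < 0 ⇒ one real eigenvalue and a complex-conjugate pair: λ ≈ 4.548, -1.774 + 2.234i, -1.774 - 2.234i
Has complex eigenvalues (not diagonalizable over ℝ).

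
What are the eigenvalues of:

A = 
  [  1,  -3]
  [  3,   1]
tr(A) = 2, det(A) = 10
Characteristic polynomial: λ² - tr(A)λ + det(A) = λ² - 2λ + 10
λ² - 2λ + 10 = 0  ⇒  λ = (2 ± √((-2)² - 4·(10)))/2 = (2 ± √(-36))/2
  = 1 + 3i,  1 - 3i

λ = 1 + 3i, 1 - 3i  (≈ 1 + 3i, 1 - 3i)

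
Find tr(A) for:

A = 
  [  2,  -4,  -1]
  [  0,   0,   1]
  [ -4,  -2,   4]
6

tr(A) = 2 + 0 + 4 = 6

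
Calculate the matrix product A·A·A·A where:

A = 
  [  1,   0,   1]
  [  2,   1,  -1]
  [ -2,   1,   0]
A^4 = 
  [  7,   0,  -3]
  [ -6,   7,   3]
  [  6,  -3,  10]

A² = A·A:
A²[1,1] = (1)(1) + (0)(2) + (1)(-2) = -1
A²[1,2] = (1)(0) + (0)(1) + (1)(1) = 1
A²[1,3] = (1)(1) + (0)(-1) + (1)(0) = 1
A²[2,1] = (2)(1) + (1)(2) + (-1)(-2) = 6
A²[2,2] = (2)(0) + (1)(1) + (-1)(1) = 0
A²[2,3] = (2)(1) + (1)(-1) + (-1)(0) = 1
A²[3,1] = (-2)(1) + (1)(2) + (0)(-2) = 0
A²[3,2] = (-2)(0) + (1)(1) + (0)(1) = 1
A²[3,3] = (-2)(1) + (1)(-1) + (0)(0) = -3
A² = 
  [ -1,   1,   1]
  [  6,   0,   1]
  [  0,   1,  -3]

A^3 = A^2·A:
A^3[1,1] = (-1)(1) + (1)(2) + (1)(-2) = -1
A^3[1,2] = (-1)(0) + (1)(1) + (1)(1) = 2
A^3[1,3] = (-1)(1) + (1)(-1) + (1)(0) = -2
A^3[2,1] = (6)(1) + (0)(2) + (1)(-2) = 4
A^3[2,2] = (6)(0) + (0)(1) + (1)(1) = 1
A^3[2,3] = (6)(1) + (0)(-1) + (1)(0) = 6
A^3[3,1] = (0)(1) + (1)(2) + (-3)(-2) = 8
A^3[3,2] = (0)(0) + (1)(1) + (-3)(1) = -2
A^3[3,3] = (0)(1) + (1)(-1) + (-3)(0) = -1
A^3 = 
  [ -1,   2,  -2]
  [  4,   1,   6]
  [  8,  -2,  -1]

A^4 = A^3·A:
A^4[1,1] = (-1)(1) + (2)(2) + (-2)(-2) = 7
A^4[1,2] = (-1)(0) + (2)(1) + (-2)(1) = 0
A^4[1,3] = (-1)(1) + (2)(-1) + (-2)(0) = -3
A^4[2,1] = (4)(1) + (1)(2) + (6)(-2) = -6
A^4[2,2] = (4)(0) + (1)(1) + (6)(1) = 7
A^4[2,3] = (4)(1) + (1)(-1) + (6)(0) = 3
A^4[3,1] = (8)(1) + (-2)(2) + (-1)(-2) = 6
A^4[3,2] = (8)(0) + (-2)(1) + (-1)(1) = -3
A^4[3,3] = (8)(1) + (-2)(-1) + (-1)(0) = 10
A^4 = 
  [  7,   0,  -3]
  [ -6,   7,   3]
  [  6,  -3,  10]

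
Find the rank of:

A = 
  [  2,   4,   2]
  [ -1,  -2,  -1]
rank(A) = 1

Row reduce:
R2 → R2 + (1/2)·R1
REF = 
  [  2,   4,   2]
  [  0,   0,   0]
Pivot columns: 1 → 1 pivot.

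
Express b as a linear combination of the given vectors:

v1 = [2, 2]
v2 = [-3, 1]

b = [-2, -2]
c1 = -1, c2 = 0

b = -1·v1 + 0·v2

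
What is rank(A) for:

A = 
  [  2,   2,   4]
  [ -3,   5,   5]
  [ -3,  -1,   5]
Row reduce:
R2 → R2 + (3/2)·R1
R3 → R3 + (3/2)·R1
R3 → R3 - (1/4)·R2
REF = 
  [   2,    2,    4]
  [   0,    8,   11]
  [   0,    0, 33/4]
Pivot columns: 1, 2, 3 → 3 pivots.

rank(A) = 3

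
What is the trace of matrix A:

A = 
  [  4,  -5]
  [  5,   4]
8

tr(A) = 4 + 4 = 8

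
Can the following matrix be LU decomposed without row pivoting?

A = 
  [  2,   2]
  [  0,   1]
Yes.
A[1,1] = 2 ≠ 0, so Gaussian elimination proceeds without a row swap: multiplier ℓ₂₁ = (0)/(2) = 0, and U[2,2] = 1 - (0)(2) = 1.
L = 
  [  1,   0]
  [  0,   1]
U = 
  [  2,   2]
  [  0,   1]
Check row 2 of LU: [(0)(2), (0)(2) + 1] = [0, 1] = row 2 of A ✓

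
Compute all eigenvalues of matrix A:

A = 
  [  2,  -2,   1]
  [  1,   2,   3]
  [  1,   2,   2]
Characteristic polynomial: det(λI - A) = λ³ - 6λ² + 7λ + 6
Testing integer divisors of the constant term: p(3) = 0, so (λ - 3) is a factor:
p(λ) = (λ - 3)(λ² - 3λ - 2)
λ² - 3λ - 2 = 0  ⇒  λ = (3 ± √((-3)² - 4·(-2)))/2 = (3 ± √(17))/2
  = (3 + √17)/2,  (3 - √17)/2

λ = 3, (3 + √17)/2, (3 - √17)/2  (≈ 3, 3.562, -0.5616)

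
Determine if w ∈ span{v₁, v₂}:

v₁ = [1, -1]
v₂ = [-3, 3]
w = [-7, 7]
Yes

Form the augmented matrix and row-reduce:
[v₁|v₂|w] = 
  [  1,  -3,  -7]
  [ -1,   3,   7]
R2 → R2 + (1)·R1
REF = 
  [  1,  -3,  -7]
  [  0,   0,   0]

No row of the form [0 0 | nonzero], so the system is consistent. Back-substitution gives c₁ = -7, c₂ = 0: w = (-7)·v₁ + (0)·v₂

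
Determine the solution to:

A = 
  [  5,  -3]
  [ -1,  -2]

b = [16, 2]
Row reduce the augmented matrix [A|b]:
R2 → R2 + (1/5)·R1
REF = 
  [    5,    -3,    16]
  [    0, -13/5,  26/5]

Back-substitution:
x₂ = (26/5) / (-13/5) = -2
x₁ = (16 - (-3)(-2)) / 5 = 2

x = [2, -2]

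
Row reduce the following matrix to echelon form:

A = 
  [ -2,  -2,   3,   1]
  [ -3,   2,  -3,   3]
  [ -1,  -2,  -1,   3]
Row operations:
R2 → R2 - (3/2)·R1
R3 → R3 - (1/2)·R1
R3 → R3 + (1/5)·R2

Resulting echelon form:
REF = 
  [   -2,    -2,     3,     1]
  [    0,     5, -15/2,   3/2]
  [    0,     0,    -4,  14/5]

Rank = 3 (number of non-zero pivot rows).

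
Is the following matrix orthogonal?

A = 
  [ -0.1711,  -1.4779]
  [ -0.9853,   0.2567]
No

AᵀA = 
  [  1.0001,  -0.0001]
  [ -0.0001,   2.2501]
≠ I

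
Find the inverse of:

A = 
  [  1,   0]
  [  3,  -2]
det(A) = (1)(-2) - (0)(3) = -2
For a 2×2 matrix, A⁻¹ = (1/det(A)) · [[d, -b], [-c, a]]
    = (-1/2) · [[-2, 0], [-3, 1]]

A⁻¹ = 
  [   1,    0]
  [ 3/2, -1/2]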